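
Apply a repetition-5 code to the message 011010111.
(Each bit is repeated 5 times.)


Each bit -> 5 copies

000001111111111000001111100000111111111111111


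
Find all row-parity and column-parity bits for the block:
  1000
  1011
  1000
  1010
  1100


Row parities: 11100
Column parities: 1101

Row P: 11100, Col P: 1101, Corner: 1


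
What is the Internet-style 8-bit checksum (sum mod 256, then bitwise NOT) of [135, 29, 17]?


Sum = 181 mod 256 = 181
Complement = 74

74


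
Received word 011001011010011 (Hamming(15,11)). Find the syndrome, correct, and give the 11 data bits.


Syndrome = 12: error at position 12

Data: 10101011011 (corrected bit 12)


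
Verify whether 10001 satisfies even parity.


Number of 1s: 2

Yes, parity is correct (2 ones)


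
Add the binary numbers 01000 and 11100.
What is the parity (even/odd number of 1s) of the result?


01000 = 8
11100 = 28
Sum = 36 = 100100
1s count = 2

even parity (2 ones in 100100)


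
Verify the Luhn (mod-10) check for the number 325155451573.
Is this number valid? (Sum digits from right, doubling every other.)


Luhn sum = 44
44 mod 10 = 4

Invalid (Luhn sum mod 10 = 4)


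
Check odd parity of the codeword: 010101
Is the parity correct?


Number of 1s: 3

Yes, parity is correct (3 ones)


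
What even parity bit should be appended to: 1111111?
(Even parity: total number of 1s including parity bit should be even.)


Number of 1s in data: 7
Parity bit: 1

1


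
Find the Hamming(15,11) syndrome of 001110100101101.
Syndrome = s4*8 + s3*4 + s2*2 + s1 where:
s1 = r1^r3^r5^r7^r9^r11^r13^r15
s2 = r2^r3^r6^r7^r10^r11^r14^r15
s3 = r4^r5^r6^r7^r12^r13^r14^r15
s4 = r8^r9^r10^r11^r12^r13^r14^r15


s1=1, s2=0, s3=0, s4=0

Syndrome = 1 (error at position 1)


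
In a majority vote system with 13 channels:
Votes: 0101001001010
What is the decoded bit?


Ones: 5 out of 13
Threshold: 7

0 (5/13 voted 1)


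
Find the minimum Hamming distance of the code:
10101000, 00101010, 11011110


Comparing all pairs, minimum distance: 2
Can detect 1 errors, correct 0 errors

2


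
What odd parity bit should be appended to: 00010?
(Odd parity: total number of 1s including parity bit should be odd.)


Number of 1s in data: 1
Parity bit: 0

0


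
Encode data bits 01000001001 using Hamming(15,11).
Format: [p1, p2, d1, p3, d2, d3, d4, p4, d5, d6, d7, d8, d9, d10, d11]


Parity bits: p1=0, p2=1, p3=1, p4=0

010110000001001


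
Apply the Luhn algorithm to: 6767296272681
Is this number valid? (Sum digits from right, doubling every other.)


Luhn sum = 68
68 mod 10 = 8

Invalid (Luhn sum mod 10 = 8)


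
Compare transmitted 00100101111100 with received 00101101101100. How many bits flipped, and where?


XOR: 00001000010000

2 error(s) at position(s): 4, 9


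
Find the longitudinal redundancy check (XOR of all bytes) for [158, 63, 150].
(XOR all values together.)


XOR chain: 158 ^ 63 ^ 150 = 55

55


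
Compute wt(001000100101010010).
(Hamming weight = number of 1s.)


Counting 1s in 001000100101010010

6


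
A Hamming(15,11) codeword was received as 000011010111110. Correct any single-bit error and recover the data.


Syndrome = 5: error at position 5

Data: 00100111110 (corrected bit 5)


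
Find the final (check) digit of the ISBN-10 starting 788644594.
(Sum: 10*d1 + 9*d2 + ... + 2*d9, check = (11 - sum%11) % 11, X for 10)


Weighted sum: 347
347 mod 11 = 6

Check digit: 5


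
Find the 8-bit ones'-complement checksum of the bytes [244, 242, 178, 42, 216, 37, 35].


Sum = 994 mod 256 = 226
Complement = 29

29


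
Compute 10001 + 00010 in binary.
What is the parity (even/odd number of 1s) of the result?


10001 = 17
00010 = 2
Sum = 19 = 10011
1s count = 3

odd parity (3 ones in 10011)


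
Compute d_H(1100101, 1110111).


XOR: 0010010
Count of 1s: 2

2


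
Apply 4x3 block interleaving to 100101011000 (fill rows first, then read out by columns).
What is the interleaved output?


Matrix:
  100
  101
  011
  000
Read columns: 110000100110

110000100110


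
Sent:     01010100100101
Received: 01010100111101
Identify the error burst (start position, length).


XOR: 00000000011000

Burst at position 9, length 2


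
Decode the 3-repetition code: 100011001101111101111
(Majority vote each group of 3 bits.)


Groups: 100, 011, 001, 101, 111, 101, 111
Majority votes: 0101111

0101111


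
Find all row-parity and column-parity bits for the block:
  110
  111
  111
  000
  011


Row parities: 01100
Column parities: 101

Row P: 01100, Col P: 101, Corner: 0


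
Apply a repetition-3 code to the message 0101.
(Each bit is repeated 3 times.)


Each bit -> 3 copies

000111000111


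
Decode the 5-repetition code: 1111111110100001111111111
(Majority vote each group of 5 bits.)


Groups: 11111, 11110, 10000, 11111, 11111
Majority votes: 11011

11011


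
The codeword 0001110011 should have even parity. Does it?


Number of 1s: 5

No, parity error (5 ones)


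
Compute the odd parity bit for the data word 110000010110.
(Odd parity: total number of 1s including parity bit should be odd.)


Number of 1s in data: 5
Parity bit: 0

0


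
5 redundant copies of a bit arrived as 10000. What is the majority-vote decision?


Ones: 1 out of 5
Threshold: 3

0 (1/5 voted 1)


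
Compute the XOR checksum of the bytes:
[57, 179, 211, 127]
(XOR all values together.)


XOR chain: 57 ^ 179 ^ 211 ^ 127 = 38

38


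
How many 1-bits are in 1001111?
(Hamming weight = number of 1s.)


Counting 1s in 1001111

5


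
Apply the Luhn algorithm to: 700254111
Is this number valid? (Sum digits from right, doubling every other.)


Luhn sum = 28
28 mod 10 = 8

Invalid (Luhn sum mod 10 = 8)


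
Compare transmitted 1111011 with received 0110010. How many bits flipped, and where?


XOR: 1001001

3 error(s) at position(s): 0, 3, 6


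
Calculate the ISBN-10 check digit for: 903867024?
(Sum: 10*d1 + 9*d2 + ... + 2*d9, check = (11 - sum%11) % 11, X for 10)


Weighted sum: 255
255 mod 11 = 2

Check digit: 9


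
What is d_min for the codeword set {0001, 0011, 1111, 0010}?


Comparing all pairs, minimum distance: 1
Can detect 0 errors, correct 0 errors

1


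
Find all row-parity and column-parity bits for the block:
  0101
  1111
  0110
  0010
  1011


Row parities: 00011
Column parities: 0101

Row P: 00011, Col P: 0101, Corner: 0


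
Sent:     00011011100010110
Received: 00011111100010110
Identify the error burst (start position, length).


XOR: 00000100000000000

Burst at position 5, length 1


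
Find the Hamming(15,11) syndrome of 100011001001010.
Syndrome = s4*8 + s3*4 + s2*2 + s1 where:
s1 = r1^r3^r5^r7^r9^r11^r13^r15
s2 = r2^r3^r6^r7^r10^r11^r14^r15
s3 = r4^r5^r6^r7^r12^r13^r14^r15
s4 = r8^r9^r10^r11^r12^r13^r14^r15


s1=1, s2=0, s3=0, s4=1

Syndrome = 9 (error at position 9)


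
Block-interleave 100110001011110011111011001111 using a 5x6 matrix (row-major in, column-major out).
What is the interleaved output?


Matrix:
  100110
  001011
  110011
  111011
  001111
Read columns: 101100011001011100011111101111

101100011001011100011111101111


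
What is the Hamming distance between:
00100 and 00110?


XOR: 00010
Count of 1s: 1

1


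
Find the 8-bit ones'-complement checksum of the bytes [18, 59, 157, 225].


Sum = 459 mod 256 = 203
Complement = 52

52


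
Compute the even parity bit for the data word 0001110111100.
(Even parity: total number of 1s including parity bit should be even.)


Number of 1s in data: 7
Parity bit: 1

1


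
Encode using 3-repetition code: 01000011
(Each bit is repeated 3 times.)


Each bit -> 3 copies

000111000000000000111111


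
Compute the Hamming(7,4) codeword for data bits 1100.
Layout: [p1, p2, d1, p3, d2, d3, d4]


Parity bits: p1=0, p2=1, p3=1

0111100


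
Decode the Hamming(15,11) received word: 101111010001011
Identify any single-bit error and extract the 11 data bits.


Syndrome = 0: no error detected

Data: 11100001011 (no errors)


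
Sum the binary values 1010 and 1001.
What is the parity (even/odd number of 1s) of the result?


1010 = 10
1001 = 9
Sum = 19 = 10011
1s count = 3

odd parity (3 ones in 10011)


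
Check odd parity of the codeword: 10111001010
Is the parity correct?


Number of 1s: 6

No, parity error (6 ones)


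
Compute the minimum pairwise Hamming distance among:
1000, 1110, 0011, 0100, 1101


Comparing all pairs, minimum distance: 2
Can detect 1 errors, correct 0 errors

2


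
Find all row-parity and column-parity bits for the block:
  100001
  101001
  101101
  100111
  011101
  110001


Row parities: 010001
Column parities: 101110

Row P: 010001, Col P: 101110, Corner: 0


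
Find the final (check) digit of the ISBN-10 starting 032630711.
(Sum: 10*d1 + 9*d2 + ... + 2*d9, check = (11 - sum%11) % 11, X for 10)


Weighted sum: 136
136 mod 11 = 4

Check digit: 7


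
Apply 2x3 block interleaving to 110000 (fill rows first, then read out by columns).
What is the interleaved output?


Matrix:
  110
  000
Read columns: 101000

101000


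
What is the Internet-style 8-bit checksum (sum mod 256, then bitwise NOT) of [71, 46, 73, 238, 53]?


Sum = 481 mod 256 = 225
Complement = 30

30


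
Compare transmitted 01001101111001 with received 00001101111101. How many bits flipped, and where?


XOR: 01000000000100

2 error(s) at position(s): 1, 11


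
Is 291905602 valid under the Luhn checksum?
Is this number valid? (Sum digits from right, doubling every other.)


Luhn sum = 30
30 mod 10 = 0

Valid (Luhn sum mod 10 = 0)


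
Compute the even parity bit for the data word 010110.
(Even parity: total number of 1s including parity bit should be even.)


Number of 1s in data: 3
Parity bit: 1

1


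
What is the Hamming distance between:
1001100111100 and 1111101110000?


XOR: 0110001001100
Count of 1s: 5

5


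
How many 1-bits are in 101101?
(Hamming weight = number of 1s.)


Counting 1s in 101101

4


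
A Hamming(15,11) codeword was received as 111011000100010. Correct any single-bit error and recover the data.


Syndrome = 7: error at position 7

Data: 11110100010 (corrected bit 7)


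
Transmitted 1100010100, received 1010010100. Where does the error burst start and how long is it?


XOR: 0110000000

Burst at position 1, length 2


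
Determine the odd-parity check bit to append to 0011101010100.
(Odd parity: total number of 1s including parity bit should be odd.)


Number of 1s in data: 6
Parity bit: 1

1


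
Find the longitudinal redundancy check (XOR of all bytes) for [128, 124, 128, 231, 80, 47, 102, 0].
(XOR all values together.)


XOR chain: 128 ^ 124 ^ 128 ^ 231 ^ 80 ^ 47 ^ 102 ^ 0 = 130

130


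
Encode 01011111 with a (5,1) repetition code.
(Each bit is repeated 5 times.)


Each bit -> 5 copies

0000011111000001111111111111111111111111


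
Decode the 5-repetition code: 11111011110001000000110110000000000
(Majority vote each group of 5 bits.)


Groups: 11111, 01111, 00010, 00000, 11011, 00000, 00000
Majority votes: 1100100

1100100


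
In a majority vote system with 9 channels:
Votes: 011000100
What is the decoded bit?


Ones: 3 out of 9
Threshold: 5

0 (3/9 voted 1)


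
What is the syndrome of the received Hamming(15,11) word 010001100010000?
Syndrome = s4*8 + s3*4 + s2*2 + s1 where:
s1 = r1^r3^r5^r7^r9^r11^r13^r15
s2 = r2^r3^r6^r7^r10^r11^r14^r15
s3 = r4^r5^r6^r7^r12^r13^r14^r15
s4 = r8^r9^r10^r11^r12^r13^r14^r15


s1=0, s2=0, s3=0, s4=1

Syndrome = 8 (error at position 8)


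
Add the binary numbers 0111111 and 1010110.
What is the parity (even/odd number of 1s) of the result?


0111111 = 63
1010110 = 86
Sum = 149 = 10010101
1s count = 4

even parity (4 ones in 10010101)


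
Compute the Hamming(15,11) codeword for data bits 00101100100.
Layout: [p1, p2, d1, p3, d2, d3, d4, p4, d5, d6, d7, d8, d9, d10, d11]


Parity bits: p1=0, p2=0, p3=0, p4=1

000001011100100


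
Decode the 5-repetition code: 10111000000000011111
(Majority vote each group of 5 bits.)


Groups: 10111, 00000, 00000, 11111
Majority votes: 1001

1001


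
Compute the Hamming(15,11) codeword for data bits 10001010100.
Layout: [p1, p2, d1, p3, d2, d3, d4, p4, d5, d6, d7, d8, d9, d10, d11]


Parity bits: p1=0, p2=0, p3=1, p4=1

001100011010100


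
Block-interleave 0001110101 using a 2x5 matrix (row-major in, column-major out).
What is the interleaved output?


Matrix:
  00011
  10101
Read columns: 0100011011

0100011011


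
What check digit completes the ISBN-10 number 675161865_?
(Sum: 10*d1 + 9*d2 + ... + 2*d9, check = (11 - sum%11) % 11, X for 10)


Weighted sum: 271
271 mod 11 = 7

Check digit: 4


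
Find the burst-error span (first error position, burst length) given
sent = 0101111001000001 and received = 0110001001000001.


XOR: 0011110000000000

Burst at position 2, length 4


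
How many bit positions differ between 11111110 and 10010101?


XOR: 01101011
Count of 1s: 5

5


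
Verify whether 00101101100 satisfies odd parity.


Number of 1s: 5

Yes, parity is correct (5 ones)


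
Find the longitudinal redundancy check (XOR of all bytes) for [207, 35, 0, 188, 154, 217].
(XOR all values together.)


XOR chain: 207 ^ 35 ^ 0 ^ 188 ^ 154 ^ 217 = 19

19


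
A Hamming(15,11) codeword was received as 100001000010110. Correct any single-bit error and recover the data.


Syndrome = 15: error at position 15

Data: 00100010111 (corrected bit 15)


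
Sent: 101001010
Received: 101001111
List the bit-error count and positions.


XOR: 000000101

2 error(s) at position(s): 6, 8


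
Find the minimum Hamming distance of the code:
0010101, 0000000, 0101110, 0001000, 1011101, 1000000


Comparing all pairs, minimum distance: 1
Can detect 0 errors, correct 0 errors

1


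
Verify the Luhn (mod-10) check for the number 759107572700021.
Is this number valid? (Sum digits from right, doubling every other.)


Luhn sum = 46
46 mod 10 = 6

Invalid (Luhn sum mod 10 = 6)


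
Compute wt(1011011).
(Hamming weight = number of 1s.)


Counting 1s in 1011011

5


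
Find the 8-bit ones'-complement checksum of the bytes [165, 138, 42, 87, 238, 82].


Sum = 752 mod 256 = 240
Complement = 15

15


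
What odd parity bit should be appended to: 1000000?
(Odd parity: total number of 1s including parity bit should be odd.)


Number of 1s in data: 1
Parity bit: 0

0


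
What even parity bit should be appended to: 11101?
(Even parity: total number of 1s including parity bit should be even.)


Number of 1s in data: 4
Parity bit: 0

0


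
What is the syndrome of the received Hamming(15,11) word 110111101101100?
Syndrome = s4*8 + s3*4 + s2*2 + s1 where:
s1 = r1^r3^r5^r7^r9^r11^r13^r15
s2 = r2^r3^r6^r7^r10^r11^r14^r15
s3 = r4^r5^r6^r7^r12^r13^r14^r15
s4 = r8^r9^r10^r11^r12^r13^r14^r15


s1=1, s2=0, s3=0, s4=0

Syndrome = 1 (error at position 1)


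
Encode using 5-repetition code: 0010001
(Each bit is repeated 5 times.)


Each bit -> 5 copies

00000000001111100000000000000011111


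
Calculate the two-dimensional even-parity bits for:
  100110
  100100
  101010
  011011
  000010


Row parities: 10101
Column parities: 110001

Row P: 10101, Col P: 110001, Corner: 1


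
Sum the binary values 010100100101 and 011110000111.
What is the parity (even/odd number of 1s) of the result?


010100100101 = 1317
011110000111 = 1927
Sum = 3244 = 110010101100
1s count = 6

even parity (6 ones in 110010101100)


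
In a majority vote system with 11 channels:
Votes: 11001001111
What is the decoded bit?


Ones: 7 out of 11
Threshold: 6

1 (7/11 voted 1)


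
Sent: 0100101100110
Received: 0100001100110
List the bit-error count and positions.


XOR: 0000100000000

1 error(s) at position(s): 4


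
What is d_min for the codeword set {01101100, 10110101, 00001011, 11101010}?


Comparing all pairs, minimum distance: 3
Can detect 2 errors, correct 1 errors

3


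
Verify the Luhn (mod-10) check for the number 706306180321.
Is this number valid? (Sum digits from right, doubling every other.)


Luhn sum = 35
35 mod 10 = 5

Invalid (Luhn sum mod 10 = 5)


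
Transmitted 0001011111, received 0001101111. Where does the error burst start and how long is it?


XOR: 0000110000

Burst at position 4, length 2


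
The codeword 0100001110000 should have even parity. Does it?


Number of 1s: 4

Yes, parity is correct (4 ones)


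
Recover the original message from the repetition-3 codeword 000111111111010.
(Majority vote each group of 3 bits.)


Groups: 000, 111, 111, 111, 010
Majority votes: 01110

01110


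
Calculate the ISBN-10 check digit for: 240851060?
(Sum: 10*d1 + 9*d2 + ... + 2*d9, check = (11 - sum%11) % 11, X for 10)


Weighted sum: 165
165 mod 11 = 0

Check digit: 0


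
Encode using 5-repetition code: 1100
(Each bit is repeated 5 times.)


Each bit -> 5 copies

11111111110000000000


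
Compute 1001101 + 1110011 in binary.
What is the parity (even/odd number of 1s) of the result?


1001101 = 77
1110011 = 115
Sum = 192 = 11000000
1s count = 2

even parity (2 ones in 11000000)


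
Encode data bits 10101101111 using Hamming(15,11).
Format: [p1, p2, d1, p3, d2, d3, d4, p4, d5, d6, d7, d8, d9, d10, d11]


Parity bits: p1=0, p2=1, p3=1, p4=0

011101001101111


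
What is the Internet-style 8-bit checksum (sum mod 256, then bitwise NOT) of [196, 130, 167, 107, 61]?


Sum = 661 mod 256 = 149
Complement = 106

106


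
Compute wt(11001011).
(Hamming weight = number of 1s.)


Counting 1s in 11001011

5


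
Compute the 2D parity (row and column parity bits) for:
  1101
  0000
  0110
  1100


Row parities: 1000
Column parities: 0111

Row P: 1000, Col P: 0111, Corner: 1


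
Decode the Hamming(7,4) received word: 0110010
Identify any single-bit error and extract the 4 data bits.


Syndrome = 7: error at position 7

Data: 1011 (corrected bit 7)


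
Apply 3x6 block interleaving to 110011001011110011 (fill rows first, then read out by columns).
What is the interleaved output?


Matrix:
  110011
  001011
  110011
Read columns: 101101010000111111

101101010000111111


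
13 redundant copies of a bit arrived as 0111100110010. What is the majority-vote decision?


Ones: 7 out of 13
Threshold: 7

1 (7/13 voted 1)


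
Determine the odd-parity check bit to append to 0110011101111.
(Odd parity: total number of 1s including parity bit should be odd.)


Number of 1s in data: 9
Parity bit: 0

0


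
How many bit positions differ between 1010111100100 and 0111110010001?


XOR: 1101001110101
Count of 1s: 8

8


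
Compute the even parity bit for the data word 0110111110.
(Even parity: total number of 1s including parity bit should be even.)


Number of 1s in data: 7
Parity bit: 1

1


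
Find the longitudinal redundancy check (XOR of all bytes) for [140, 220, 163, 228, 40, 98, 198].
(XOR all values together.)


XOR chain: 140 ^ 220 ^ 163 ^ 228 ^ 40 ^ 98 ^ 198 = 155

155


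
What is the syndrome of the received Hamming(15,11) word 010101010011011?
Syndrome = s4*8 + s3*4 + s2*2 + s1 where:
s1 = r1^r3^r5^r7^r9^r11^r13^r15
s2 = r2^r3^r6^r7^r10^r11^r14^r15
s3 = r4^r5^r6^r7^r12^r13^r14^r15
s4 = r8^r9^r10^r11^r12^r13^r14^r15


s1=0, s2=1, s3=1, s4=1

Syndrome = 14 (error at position 14)


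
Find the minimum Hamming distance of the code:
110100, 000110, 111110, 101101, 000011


Comparing all pairs, minimum distance: 2
Can detect 1 errors, correct 0 errors

2


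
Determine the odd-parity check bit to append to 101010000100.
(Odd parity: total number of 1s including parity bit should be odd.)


Number of 1s in data: 4
Parity bit: 1

1


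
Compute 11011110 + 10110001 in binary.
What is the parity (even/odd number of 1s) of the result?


11011110 = 222
10110001 = 177
Sum = 399 = 110001111
1s count = 6

even parity (6 ones in 110001111)


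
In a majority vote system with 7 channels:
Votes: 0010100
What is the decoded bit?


Ones: 2 out of 7
Threshold: 4

0 (2/7 voted 1)


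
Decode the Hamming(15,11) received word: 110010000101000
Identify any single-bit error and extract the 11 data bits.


Syndrome = 0: no error detected

Data: 01000101000 (no errors)


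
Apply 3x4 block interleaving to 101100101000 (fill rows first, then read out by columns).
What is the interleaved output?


Matrix:
  1011
  0010
  1000
Read columns: 101000110100

101000110100


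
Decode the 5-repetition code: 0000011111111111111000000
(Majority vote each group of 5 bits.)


Groups: 00000, 11111, 11111, 11110, 00000
Majority votes: 01110

01110


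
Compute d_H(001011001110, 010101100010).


XOR: 011110101100
Count of 1s: 7

7


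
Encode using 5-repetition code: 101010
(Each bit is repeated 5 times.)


Each bit -> 5 copies

111110000011111000001111100000


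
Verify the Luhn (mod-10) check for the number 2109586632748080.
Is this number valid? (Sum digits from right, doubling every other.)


Luhn sum = 63
63 mod 10 = 3

Invalid (Luhn sum mod 10 = 3)


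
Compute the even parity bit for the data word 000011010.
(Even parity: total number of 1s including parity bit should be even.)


Number of 1s in data: 3
Parity bit: 1

1


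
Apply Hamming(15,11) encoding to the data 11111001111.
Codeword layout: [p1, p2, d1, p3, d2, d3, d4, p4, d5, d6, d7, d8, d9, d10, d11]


Parity bits: p1=0, p2=1, p3=1, p4=1

011111111001111


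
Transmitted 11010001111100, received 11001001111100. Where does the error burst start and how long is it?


XOR: 00011000000000

Burst at position 3, length 2


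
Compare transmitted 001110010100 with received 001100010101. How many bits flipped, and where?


XOR: 000010000001

2 error(s) at position(s): 4, 11


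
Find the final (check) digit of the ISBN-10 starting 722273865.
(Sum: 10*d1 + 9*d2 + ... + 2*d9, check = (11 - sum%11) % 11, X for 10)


Weighted sum: 235
235 mod 11 = 4

Check digit: 7


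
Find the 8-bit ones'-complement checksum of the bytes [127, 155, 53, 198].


Sum = 533 mod 256 = 21
Complement = 234

234


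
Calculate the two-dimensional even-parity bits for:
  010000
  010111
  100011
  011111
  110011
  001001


Row parities: 101100
Column parities: 000001

Row P: 101100, Col P: 000001, Corner: 1


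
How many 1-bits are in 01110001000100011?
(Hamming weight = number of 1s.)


Counting 1s in 01110001000100011

7


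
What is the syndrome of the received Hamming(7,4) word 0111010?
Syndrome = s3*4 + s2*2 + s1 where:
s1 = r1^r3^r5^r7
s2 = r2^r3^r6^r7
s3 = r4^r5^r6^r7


s1=1, s2=1, s3=0

Syndrome = 3 (error at position 3)


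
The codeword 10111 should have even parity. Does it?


Number of 1s: 4

Yes, parity is correct (4 ones)


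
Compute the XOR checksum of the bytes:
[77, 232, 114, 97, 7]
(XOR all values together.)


XOR chain: 77 ^ 232 ^ 114 ^ 97 ^ 7 = 177

177


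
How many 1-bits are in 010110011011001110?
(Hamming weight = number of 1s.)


Counting 1s in 010110011011001110

10


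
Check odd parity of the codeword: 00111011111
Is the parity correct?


Number of 1s: 8

No, parity error (8 ones)


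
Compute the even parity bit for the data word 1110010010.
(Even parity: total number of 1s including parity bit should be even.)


Number of 1s in data: 5
Parity bit: 1

1


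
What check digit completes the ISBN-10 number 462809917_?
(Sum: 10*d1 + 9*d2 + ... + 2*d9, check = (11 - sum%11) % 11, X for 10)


Weighted sum: 264
264 mod 11 = 0

Check digit: 0


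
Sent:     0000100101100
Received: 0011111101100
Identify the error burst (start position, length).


XOR: 0011011000000

Burst at position 2, length 5


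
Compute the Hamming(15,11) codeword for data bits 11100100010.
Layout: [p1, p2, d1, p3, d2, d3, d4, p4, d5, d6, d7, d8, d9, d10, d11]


Parity bits: p1=0, p2=0, p3=1, p4=0

001111000100010


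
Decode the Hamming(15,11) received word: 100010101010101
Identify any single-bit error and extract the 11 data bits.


Syndrome = 3: error at position 3

Data: 11011010101 (corrected bit 3)


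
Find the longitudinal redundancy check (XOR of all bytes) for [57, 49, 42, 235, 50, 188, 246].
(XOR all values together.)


XOR chain: 57 ^ 49 ^ 42 ^ 235 ^ 50 ^ 188 ^ 246 = 177

177


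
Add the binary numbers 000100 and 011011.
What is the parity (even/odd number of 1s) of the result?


000100 = 4
011011 = 27
Sum = 31 = 11111
1s count = 5

odd parity (5 ones in 11111)


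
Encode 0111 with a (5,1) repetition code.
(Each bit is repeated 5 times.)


Each bit -> 5 copies

00000111111111111111


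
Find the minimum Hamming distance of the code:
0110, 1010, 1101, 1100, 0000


Comparing all pairs, minimum distance: 1
Can detect 0 errors, correct 0 errors

1


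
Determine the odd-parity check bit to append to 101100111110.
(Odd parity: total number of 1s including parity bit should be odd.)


Number of 1s in data: 8
Parity bit: 1

1


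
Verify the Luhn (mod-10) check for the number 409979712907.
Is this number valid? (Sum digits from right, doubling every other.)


Luhn sum = 66
66 mod 10 = 6

Invalid (Luhn sum mod 10 = 6)


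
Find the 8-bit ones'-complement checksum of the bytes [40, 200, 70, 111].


Sum = 421 mod 256 = 165
Complement = 90

90


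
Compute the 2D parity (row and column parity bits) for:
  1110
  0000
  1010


Row parities: 100
Column parities: 0100

Row P: 100, Col P: 0100, Corner: 1


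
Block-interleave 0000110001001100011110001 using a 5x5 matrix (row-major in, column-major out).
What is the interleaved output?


Matrix:
  00001
  10001
  00110
  00111
  10001
Read columns: 0100100000001100011011011

0100100000001100011011011


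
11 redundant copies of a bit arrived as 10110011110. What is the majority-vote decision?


Ones: 7 out of 11
Threshold: 6

1 (7/11 voted 1)


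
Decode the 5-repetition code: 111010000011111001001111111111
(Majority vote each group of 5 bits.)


Groups: 11101, 00000, 11111, 00100, 11111, 11111
Majority votes: 101011

101011


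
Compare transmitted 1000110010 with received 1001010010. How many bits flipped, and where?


XOR: 0001100000

2 error(s) at position(s): 3, 4


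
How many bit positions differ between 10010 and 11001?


XOR: 01011
Count of 1s: 3

3


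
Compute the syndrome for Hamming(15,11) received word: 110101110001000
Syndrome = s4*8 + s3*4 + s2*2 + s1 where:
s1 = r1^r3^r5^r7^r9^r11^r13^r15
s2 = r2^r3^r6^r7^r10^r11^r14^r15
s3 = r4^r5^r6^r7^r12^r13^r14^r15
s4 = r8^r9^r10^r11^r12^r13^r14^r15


s1=0, s2=1, s3=0, s4=0

Syndrome = 2 (error at position 2)


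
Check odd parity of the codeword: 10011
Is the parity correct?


Number of 1s: 3

Yes, parity is correct (3 ones)


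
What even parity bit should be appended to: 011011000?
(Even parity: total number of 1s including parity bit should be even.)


Number of 1s in data: 4
Parity bit: 0

0


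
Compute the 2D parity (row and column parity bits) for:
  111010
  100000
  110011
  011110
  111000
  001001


Row parities: 010010
Column parities: 000110

Row P: 010010, Col P: 000110, Corner: 0


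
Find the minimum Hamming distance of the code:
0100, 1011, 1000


Comparing all pairs, minimum distance: 2
Can detect 1 errors, correct 0 errors

2


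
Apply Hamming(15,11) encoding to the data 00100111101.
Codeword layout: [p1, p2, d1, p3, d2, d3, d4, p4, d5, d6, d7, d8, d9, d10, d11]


Parity bits: p1=1, p2=0, p3=0, p4=1

100001010111101


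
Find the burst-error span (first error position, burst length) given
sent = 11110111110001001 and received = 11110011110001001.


XOR: 00000100000000000

Burst at position 5, length 1


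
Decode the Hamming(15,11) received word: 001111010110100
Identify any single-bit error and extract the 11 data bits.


Syndrome = 0: no error detected

Data: 11100110100 (no errors)


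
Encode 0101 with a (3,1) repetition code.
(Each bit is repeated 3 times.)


Each bit -> 3 copies

000111000111


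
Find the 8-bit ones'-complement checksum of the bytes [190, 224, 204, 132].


Sum = 750 mod 256 = 238
Complement = 17

17


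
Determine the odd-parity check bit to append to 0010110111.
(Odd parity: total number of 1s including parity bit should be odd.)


Number of 1s in data: 6
Parity bit: 1

1


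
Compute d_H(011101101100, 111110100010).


XOR: 100011001110
Count of 1s: 6

6


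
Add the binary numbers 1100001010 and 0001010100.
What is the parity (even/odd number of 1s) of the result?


1100001010 = 778
0001010100 = 84
Sum = 862 = 1101011110
1s count = 7

odd parity (7 ones in 1101011110)


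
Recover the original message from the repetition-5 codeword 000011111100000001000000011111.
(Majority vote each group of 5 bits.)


Groups: 00001, 11111, 00000, 00100, 00000, 11111
Majority votes: 010001

010001


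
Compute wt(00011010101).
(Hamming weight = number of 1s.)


Counting 1s in 00011010101

5


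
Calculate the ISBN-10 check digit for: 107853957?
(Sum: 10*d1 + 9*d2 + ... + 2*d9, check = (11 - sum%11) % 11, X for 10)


Weighted sum: 232
232 mod 11 = 1

Check digit: X


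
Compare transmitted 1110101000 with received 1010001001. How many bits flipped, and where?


XOR: 0100100001

3 error(s) at position(s): 1, 4, 9


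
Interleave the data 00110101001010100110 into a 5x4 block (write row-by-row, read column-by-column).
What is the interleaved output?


Matrix:
  0011
  0101
  0010
  1010
  0110
Read columns: 00010010011011111000

00010010011011111000


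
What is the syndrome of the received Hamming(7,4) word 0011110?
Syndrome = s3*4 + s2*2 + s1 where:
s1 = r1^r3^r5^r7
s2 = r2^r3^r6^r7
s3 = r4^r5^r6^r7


s1=0, s2=0, s3=1

Syndrome = 4 (error at position 4)


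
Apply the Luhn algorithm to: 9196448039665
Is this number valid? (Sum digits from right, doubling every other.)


Luhn sum = 69
69 mod 10 = 9

Invalid (Luhn sum mod 10 = 9)


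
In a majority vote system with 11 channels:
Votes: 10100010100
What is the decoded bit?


Ones: 4 out of 11
Threshold: 6

0 (4/11 voted 1)


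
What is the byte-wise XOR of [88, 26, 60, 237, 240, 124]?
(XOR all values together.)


XOR chain: 88 ^ 26 ^ 60 ^ 237 ^ 240 ^ 124 = 31

31


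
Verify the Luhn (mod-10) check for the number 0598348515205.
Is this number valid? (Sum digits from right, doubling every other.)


Luhn sum = 46
46 mod 10 = 6

Invalid (Luhn sum mod 10 = 6)


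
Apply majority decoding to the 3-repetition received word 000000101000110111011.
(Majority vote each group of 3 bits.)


Groups: 000, 000, 101, 000, 110, 111, 011
Majority votes: 0010111

0010111


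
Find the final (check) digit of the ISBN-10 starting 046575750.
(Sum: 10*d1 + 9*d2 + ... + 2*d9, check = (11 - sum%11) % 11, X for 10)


Weighted sum: 229
229 mod 11 = 9

Check digit: 2


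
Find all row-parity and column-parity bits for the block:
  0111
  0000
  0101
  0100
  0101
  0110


Row parities: 100100
Column parities: 0101

Row P: 100100, Col P: 0101, Corner: 0


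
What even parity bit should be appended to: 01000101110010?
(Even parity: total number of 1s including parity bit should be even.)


Number of 1s in data: 6
Parity bit: 0

0


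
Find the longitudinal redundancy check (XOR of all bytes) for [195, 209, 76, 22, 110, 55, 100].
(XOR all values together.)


XOR chain: 195 ^ 209 ^ 76 ^ 22 ^ 110 ^ 55 ^ 100 = 117

117


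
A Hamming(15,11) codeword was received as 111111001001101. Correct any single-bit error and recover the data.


Syndrome = 0: no error detected

Data: 11101001101 (no errors)


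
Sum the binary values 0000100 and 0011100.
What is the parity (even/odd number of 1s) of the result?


0000100 = 4
0011100 = 28
Sum = 32 = 100000
1s count = 1

odd parity (1 ones in 100000)


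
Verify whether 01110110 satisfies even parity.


Number of 1s: 5

No, parity error (5 ones)


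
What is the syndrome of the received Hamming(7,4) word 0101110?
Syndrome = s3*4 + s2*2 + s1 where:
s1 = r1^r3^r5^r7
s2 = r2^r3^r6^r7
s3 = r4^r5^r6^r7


s1=1, s2=0, s3=1

Syndrome = 5 (error at position 5)


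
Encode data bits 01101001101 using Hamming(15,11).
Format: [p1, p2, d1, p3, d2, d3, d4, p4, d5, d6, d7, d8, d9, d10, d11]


Parity bits: p1=0, p2=0, p3=1, p4=0

000111001001101


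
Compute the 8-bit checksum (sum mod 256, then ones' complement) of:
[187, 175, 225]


Sum = 587 mod 256 = 75
Complement = 180

180


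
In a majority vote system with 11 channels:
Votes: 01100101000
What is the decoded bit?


Ones: 4 out of 11
Threshold: 6

0 (4/11 voted 1)


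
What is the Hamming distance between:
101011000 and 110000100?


XOR: 011011100
Count of 1s: 5

5


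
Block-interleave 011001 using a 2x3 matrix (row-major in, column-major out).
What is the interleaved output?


Matrix:
  011
  001
Read columns: 001011

001011


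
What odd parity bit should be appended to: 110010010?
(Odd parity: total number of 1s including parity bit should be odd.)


Number of 1s in data: 4
Parity bit: 1

1


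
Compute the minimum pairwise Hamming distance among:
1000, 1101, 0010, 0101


Comparing all pairs, minimum distance: 1
Can detect 0 errors, correct 0 errors

1


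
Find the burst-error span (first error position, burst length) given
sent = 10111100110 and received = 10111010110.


XOR: 00000110000

Burst at position 5, length 2


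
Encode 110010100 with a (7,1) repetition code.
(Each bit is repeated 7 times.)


Each bit -> 7 copies

111111111111110000000000000011111110000000111111100000000000000


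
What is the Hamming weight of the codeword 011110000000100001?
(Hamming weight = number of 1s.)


Counting 1s in 011110000000100001

6


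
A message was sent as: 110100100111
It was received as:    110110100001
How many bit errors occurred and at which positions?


XOR: 000010000110

3 error(s) at position(s): 4, 9, 10


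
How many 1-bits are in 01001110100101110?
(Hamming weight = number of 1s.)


Counting 1s in 01001110100101110

9


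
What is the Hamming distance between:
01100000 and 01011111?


XOR: 00111111
Count of 1s: 6

6


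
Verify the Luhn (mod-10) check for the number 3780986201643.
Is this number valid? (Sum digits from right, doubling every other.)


Luhn sum = 61
61 mod 10 = 1

Invalid (Luhn sum mod 10 = 1)


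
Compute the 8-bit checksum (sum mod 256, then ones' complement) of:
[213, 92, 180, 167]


Sum = 652 mod 256 = 140
Complement = 115

115


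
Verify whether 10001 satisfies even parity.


Number of 1s: 2

Yes, parity is correct (2 ones)


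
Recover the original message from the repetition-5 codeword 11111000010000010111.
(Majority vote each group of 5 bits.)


Groups: 11111, 00001, 00000, 10111
Majority votes: 1001

1001


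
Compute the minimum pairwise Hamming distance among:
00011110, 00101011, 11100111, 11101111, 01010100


Comparing all pairs, minimum distance: 1
Can detect 0 errors, correct 0 errors

1


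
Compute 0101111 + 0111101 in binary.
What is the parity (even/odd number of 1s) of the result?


0101111 = 47
0111101 = 61
Sum = 108 = 1101100
1s count = 4

even parity (4 ones in 1101100)


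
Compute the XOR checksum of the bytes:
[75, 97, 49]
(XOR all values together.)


XOR chain: 75 ^ 97 ^ 49 = 27

27


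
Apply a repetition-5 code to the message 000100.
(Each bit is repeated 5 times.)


Each bit -> 5 copies

000000000000000111110000000000


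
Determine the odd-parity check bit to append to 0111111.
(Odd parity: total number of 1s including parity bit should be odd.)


Number of 1s in data: 6
Parity bit: 1

1


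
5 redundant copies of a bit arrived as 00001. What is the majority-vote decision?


Ones: 1 out of 5
Threshold: 3

0 (1/5 voted 1)


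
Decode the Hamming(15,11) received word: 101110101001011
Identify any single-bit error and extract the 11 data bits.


Syndrome = 0: no error detected

Data: 11011001011 (no errors)


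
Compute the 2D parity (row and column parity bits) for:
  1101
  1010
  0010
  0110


Row parities: 1010
Column parities: 0011

Row P: 1010, Col P: 0011, Corner: 0


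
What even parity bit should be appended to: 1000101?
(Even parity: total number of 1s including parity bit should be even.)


Number of 1s in data: 3
Parity bit: 1

1


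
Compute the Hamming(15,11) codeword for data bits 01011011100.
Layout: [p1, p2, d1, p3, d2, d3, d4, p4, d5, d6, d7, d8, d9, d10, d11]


Parity bits: p1=1, p2=0, p3=0, p4=0

100010101011100


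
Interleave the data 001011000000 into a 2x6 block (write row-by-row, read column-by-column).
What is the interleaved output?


Matrix:
  001011
  000000
Read columns: 000010001010

000010001010


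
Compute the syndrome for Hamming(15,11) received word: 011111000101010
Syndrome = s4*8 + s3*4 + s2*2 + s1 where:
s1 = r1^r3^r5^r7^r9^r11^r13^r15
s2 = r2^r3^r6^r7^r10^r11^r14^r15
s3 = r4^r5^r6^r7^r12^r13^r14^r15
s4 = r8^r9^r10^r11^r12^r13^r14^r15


s1=0, s2=1, s3=1, s4=1

Syndrome = 14 (error at position 14)


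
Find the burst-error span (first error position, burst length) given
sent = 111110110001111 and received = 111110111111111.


XOR: 000000001110000

Burst at position 8, length 3


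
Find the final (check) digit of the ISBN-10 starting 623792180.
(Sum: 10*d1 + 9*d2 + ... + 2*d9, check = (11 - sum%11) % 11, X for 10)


Weighted sum: 243
243 mod 11 = 1

Check digit: X


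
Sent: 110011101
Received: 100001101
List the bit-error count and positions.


XOR: 010010000

2 error(s) at position(s): 1, 4


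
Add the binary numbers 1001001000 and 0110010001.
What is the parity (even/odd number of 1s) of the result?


1001001000 = 584
0110010001 = 401
Sum = 985 = 1111011001
1s count = 7

odd parity (7 ones in 1111011001)


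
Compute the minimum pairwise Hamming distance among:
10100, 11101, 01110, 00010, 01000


Comparing all pairs, minimum distance: 2
Can detect 1 errors, correct 0 errors

2


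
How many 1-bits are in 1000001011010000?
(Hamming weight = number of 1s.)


Counting 1s in 1000001011010000

5


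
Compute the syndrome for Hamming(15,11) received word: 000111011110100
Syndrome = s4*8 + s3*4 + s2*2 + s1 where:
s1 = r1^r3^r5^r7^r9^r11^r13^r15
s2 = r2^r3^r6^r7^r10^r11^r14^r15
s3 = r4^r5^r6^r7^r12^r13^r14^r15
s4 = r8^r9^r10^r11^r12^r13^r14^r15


s1=0, s2=1, s3=0, s4=1

Syndrome = 10 (error at position 10)


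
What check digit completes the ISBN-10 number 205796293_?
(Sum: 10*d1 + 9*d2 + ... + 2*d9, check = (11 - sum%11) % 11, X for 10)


Weighted sum: 234
234 mod 11 = 3

Check digit: 8


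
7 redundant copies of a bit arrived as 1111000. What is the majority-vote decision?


Ones: 4 out of 7
Threshold: 4

1 (4/7 voted 1)


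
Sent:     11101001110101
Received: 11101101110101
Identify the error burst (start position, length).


XOR: 00000100000000

Burst at position 5, length 1


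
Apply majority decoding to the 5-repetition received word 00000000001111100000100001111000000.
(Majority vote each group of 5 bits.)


Groups: 00000, 00000, 11111, 00000, 10000, 11110, 00000
Majority votes: 0010010

0010010


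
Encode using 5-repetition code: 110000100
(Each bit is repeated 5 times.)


Each bit -> 5 copies

111111111100000000000000000000111110000000000
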